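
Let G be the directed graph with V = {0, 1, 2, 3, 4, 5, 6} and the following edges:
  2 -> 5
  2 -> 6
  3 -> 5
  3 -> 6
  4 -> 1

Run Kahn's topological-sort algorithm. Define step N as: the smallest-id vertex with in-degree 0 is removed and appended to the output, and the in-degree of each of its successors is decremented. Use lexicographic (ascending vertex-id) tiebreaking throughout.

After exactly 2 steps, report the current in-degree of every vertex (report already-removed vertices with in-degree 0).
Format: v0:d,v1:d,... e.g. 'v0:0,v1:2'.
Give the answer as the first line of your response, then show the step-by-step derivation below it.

v0:0,v1:1,v2:0,v3:0,v4:0,v5:1,v6:1

step 1: output 0; order=[0]; indeg=(0,1,0,0,0,2,2)
step 2: output 2; order=[0,2]; indeg=(0,1,0,0,0,1,1)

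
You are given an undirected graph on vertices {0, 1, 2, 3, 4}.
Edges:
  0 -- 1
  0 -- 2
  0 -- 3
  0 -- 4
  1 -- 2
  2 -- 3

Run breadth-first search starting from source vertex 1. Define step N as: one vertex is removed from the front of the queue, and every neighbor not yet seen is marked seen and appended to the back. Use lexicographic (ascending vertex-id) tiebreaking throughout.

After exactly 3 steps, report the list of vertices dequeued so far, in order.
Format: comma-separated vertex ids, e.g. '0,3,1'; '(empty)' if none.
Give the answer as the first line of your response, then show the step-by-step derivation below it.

1,0,2

step 1: dequeue 1; queue=[0,2]; order=1
step 2: dequeue 0; queue=[2,3,4]; order=1,0
step 3: dequeue 2; queue=[3,4]; order=1,0,2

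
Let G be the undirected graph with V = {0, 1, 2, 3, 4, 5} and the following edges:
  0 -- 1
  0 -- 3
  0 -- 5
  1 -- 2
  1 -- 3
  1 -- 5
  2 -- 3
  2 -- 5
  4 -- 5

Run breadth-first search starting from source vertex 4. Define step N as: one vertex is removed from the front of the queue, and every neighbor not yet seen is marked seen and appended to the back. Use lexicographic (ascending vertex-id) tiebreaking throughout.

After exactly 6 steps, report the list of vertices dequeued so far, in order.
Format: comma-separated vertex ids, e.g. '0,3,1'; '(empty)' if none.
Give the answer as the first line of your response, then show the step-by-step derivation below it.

4,5,0,1,2,3

step 1: dequeue 4; queue=[5]; order=4
step 2: dequeue 5; queue=[0,1,2]; order=4,5
step 3: dequeue 0; queue=[1,2,3]; order=4,5,0
step 4: dequeue 1; queue=[2,3]; order=4,5,0,1
step 5: dequeue 2; queue=[3]; order=4,5,0,1,2
step 6: dequeue 3; queue=[(empty)]; order=4,5,0,1,2,3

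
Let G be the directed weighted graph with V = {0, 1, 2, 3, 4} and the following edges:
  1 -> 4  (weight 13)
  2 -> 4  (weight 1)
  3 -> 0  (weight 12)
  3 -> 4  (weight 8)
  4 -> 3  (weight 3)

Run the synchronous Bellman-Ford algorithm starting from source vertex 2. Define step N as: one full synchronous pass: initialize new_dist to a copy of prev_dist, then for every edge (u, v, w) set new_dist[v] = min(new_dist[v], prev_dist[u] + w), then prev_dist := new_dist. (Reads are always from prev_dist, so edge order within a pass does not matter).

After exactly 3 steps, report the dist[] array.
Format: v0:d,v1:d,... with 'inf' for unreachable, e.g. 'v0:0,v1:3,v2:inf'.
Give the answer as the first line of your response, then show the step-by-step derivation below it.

v0:16,v1:inf,v2:0,v3:4,v4:1

step 1: dist = v0:inf,v1:inf,v2:0,v3:inf,v4:1
step 2: dist = v0:inf,v1:inf,v2:0,v3:4,v4:1
step 3: dist = v0:16,v1:inf,v2:0,v3:4,v4:1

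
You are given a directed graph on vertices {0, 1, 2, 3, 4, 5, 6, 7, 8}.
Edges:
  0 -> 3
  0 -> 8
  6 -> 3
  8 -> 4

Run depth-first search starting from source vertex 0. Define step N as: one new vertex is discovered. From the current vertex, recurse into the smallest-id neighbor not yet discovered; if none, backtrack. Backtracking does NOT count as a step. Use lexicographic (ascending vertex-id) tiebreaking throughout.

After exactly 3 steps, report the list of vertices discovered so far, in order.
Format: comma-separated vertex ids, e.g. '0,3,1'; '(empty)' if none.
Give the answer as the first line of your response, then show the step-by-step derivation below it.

0,3,8

step 1: discover 0; path=0; order=0
step 2: discover 3; path=0>3; order=0,3
step 3: discover 8; path=0>8; order=0,3,8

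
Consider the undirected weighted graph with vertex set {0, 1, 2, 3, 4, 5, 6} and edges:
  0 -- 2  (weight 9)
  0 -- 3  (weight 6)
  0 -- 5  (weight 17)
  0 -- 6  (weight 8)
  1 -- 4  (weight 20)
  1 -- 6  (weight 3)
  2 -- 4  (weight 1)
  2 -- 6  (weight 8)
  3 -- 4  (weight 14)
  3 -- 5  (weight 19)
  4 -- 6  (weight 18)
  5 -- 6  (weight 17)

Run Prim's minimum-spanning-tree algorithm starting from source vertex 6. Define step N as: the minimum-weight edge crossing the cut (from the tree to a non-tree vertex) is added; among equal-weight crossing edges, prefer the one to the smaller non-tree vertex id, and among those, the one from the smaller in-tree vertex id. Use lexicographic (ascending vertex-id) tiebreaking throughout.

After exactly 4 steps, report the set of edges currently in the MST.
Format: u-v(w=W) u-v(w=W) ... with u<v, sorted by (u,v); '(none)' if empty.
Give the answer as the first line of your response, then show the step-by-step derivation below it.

0-3(w=6) 0-6(w=8) 1-6(w=3) 2-6(w=8)

step 1: add edge 1-6 (w=3); MST = {1-6(w=3)}
step 2: add edge 0-6 (w=8); MST = {0-6(w=8) 1-6(w=3)}
step 3: add edge 0-3 (w=6); MST = {0-3(w=6) 0-6(w=8) 1-6(w=3)}
step 4: add edge 2-6 (w=8); MST = {0-3(w=6) 0-6(w=8) 1-6(w=3) 2-6(w=8)}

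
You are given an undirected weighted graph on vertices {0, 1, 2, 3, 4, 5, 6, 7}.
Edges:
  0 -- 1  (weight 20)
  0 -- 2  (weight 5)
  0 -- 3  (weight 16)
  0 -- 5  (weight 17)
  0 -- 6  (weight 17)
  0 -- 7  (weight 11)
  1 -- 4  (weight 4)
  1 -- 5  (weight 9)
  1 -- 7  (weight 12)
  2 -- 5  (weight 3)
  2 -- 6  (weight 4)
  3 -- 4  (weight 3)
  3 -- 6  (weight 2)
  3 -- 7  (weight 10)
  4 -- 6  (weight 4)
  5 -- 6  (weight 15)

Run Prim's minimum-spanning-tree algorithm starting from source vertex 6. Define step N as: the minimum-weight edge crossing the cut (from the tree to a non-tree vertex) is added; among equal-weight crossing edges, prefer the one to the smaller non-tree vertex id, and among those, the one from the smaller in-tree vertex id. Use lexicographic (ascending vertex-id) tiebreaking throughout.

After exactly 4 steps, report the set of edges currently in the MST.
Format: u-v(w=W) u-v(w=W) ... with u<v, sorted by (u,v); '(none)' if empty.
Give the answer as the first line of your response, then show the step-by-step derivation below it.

1-4(w=4) 2-6(w=4) 3-4(w=3) 3-6(w=2)

step 1: add edge 3-6 (w=2); MST = {3-6(w=2)}
step 2: add edge 3-4 (w=3); MST = {3-4(w=3) 3-6(w=2)}
step 3: add edge 1-4 (w=4); MST = {1-4(w=4) 3-4(w=3) 3-6(w=2)}
step 4: add edge 2-6 (w=4); MST = {1-4(w=4) 2-6(w=4) 3-4(w=3) 3-6(w=2)}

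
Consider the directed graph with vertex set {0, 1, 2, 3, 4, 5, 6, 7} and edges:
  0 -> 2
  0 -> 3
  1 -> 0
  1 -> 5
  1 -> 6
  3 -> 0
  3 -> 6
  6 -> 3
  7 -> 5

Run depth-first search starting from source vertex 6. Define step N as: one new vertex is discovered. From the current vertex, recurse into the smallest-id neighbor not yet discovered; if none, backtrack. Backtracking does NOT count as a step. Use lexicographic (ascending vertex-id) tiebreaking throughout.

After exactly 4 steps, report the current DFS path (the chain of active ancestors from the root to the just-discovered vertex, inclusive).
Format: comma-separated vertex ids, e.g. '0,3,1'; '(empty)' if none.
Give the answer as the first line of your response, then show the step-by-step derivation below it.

6,3,0,2

step 1: discover 6; path=6; order=6
step 2: discover 3; path=6>3; order=6,3
step 3: discover 0; path=6>3>0; order=6,3,0
step 4: discover 2; path=6>3>0>2; order=6,3,0,2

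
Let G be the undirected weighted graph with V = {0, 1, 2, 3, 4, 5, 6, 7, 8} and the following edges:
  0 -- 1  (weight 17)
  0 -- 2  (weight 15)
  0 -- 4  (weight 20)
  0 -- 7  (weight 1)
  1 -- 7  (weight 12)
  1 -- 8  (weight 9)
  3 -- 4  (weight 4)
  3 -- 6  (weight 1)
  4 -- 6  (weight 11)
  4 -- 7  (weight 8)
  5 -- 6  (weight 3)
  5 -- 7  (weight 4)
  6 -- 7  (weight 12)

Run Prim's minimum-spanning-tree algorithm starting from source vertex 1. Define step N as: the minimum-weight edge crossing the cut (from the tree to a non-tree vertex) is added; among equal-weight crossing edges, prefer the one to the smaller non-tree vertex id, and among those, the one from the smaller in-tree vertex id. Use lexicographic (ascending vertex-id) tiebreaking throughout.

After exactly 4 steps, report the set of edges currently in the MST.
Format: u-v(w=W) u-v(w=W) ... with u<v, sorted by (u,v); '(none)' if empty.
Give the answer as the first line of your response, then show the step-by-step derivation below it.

0-7(w=1) 1-7(w=12) 1-8(w=9) 5-7(w=4)

step 1: add edge 1-8 (w=9); MST = {1-8(w=9)}
step 2: add edge 1-7 (w=12); MST = {1-7(w=12) 1-8(w=9)}
step 3: add edge 0-7 (w=1); MST = {0-7(w=1) 1-7(w=12) 1-8(w=9)}
step 4: add edge 5-7 (w=4); MST = {0-7(w=1) 1-7(w=12) 1-8(w=9) 5-7(w=4)}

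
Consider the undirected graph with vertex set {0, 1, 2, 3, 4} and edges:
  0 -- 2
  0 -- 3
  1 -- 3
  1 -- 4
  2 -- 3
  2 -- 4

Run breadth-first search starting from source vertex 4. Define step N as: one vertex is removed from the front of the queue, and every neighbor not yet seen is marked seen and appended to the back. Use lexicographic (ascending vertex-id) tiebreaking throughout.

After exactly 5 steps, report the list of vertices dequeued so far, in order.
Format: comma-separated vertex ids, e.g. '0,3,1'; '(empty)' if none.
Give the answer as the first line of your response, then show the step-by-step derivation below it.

4,1,2,3,0

step 1: dequeue 4; queue=[1,2]; order=4
step 2: dequeue 1; queue=[2,3]; order=4,1
step 3: dequeue 2; queue=[3,0]; order=4,1,2
step 4: dequeue 3; queue=[0]; order=4,1,2,3
step 5: dequeue 0; queue=[(empty)]; order=4,1,2,3,0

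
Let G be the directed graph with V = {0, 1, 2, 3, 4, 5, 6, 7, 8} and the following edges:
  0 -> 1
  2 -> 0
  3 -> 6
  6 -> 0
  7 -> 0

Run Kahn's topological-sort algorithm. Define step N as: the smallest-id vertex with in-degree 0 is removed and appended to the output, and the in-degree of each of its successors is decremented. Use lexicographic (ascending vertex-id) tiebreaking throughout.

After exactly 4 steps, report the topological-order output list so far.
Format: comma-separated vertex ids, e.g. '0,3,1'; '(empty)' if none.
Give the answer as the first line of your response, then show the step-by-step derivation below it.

2,3,4,5

step 1: output 2; order=[2]; indeg=(2,1,0,0,0,0,1,0,0)
step 2: output 3; order=[2,3]; indeg=(2,1,0,0,0,0,0,0,0)
step 3: output 4; order=[2,3,4]; indeg=(2,1,0,0,0,0,0,0,0)
step 4: output 5; order=[2,3,4,5]; indeg=(2,1,0,0,0,0,0,0,0)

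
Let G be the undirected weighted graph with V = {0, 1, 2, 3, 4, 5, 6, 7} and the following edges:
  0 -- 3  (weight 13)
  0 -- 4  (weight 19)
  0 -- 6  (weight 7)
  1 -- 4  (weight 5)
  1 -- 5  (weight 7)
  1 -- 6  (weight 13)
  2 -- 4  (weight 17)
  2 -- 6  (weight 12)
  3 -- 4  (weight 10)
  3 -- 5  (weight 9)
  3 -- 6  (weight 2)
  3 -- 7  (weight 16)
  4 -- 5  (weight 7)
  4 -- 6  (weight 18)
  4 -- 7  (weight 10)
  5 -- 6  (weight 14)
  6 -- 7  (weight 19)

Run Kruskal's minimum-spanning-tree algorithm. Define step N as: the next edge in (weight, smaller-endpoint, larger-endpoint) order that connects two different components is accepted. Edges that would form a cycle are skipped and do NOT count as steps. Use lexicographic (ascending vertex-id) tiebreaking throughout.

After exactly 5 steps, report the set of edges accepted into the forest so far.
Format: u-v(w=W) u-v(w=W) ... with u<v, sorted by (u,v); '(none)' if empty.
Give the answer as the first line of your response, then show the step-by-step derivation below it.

0-6(w=7) 1-4(w=5) 1-5(w=7) 3-5(w=9) 3-6(w=2)

step 1: add edge 3-6 (w=2); MST = {3-6(w=2)}
step 2: add edge 1-4 (w=5); MST = {1-4(w=5) 3-6(w=2)}
step 3: add edge 0-6 (w=7); MST = {0-6(w=7) 1-4(w=5) 3-6(w=2)}
step 4: add edge 1-5 (w=7); MST = {0-6(w=7) 1-4(w=5) 1-5(w=7) 3-6(w=2)}
step 5: add edge 3-5 (w=9); MST = {0-6(w=7) 1-4(w=5) 1-5(w=7) 3-5(w=9) 3-6(w=2)}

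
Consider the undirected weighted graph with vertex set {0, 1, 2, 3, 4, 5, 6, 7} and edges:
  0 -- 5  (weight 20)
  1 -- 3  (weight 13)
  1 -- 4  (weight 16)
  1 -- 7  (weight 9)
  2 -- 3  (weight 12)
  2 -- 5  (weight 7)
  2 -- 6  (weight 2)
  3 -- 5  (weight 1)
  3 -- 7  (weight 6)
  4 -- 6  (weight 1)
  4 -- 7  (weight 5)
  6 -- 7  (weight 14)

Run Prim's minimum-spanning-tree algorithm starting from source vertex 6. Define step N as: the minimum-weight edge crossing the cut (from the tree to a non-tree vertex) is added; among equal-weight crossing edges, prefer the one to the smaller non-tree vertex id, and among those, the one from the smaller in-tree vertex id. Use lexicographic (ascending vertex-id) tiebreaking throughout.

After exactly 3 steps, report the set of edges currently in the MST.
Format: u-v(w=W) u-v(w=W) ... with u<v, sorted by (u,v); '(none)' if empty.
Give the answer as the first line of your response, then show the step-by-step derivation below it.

2-6(w=2) 4-6(w=1) 4-7(w=5)

step 1: add edge 4-6 (w=1); MST = {4-6(w=1)}
step 2: add edge 2-6 (w=2); MST = {2-6(w=2) 4-6(w=1)}
step 3: add edge 4-7 (w=5); MST = {2-6(w=2) 4-6(w=1) 4-7(w=5)}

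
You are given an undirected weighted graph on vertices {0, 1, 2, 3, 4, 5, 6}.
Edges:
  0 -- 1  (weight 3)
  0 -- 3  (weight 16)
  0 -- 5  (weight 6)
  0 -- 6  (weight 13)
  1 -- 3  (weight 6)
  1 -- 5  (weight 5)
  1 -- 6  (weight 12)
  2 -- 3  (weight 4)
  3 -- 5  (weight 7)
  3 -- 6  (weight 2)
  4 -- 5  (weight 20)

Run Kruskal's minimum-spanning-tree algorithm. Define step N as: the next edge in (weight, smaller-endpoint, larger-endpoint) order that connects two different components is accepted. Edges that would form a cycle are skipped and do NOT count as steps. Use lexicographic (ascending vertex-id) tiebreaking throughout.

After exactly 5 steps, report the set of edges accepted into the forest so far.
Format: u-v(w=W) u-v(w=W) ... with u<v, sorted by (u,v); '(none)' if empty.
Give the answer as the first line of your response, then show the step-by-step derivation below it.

0-1(w=3) 1-3(w=6) 1-5(w=5) 2-3(w=4) 3-6(w=2)

step 1: add edge 3-6 (w=2); MST = {3-6(w=2)}
step 2: add edge 0-1 (w=3); MST = {0-1(w=3) 3-6(w=2)}
step 3: add edge 2-3 (w=4); MST = {0-1(w=3) 2-3(w=4) 3-6(w=2)}
step 4: add edge 1-5 (w=5); MST = {0-1(w=3) 1-5(w=5) 2-3(w=4) 3-6(w=2)}
step 5: add edge 1-3 (w=6); MST = {0-1(w=3) 1-3(w=6) 1-5(w=5) 2-3(w=4) 3-6(w=2)}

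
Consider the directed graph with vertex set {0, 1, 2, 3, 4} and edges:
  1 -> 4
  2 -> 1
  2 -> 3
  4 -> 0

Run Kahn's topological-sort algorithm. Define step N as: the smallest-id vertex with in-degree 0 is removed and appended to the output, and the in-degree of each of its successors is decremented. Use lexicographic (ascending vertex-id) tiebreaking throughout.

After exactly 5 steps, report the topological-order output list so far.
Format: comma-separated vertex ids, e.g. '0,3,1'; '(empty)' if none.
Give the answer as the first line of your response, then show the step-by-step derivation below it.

2,1,3,4,0

step 1: output 2; order=[2]; indeg=(1,0,0,0,1)
step 2: output 1; order=[2,1]; indeg=(1,0,0,0,0)
step 3: output 3; order=[2,1,3]; indeg=(1,0,0,0,0)
step 4: output 4; order=[2,1,3,4]; indeg=(0,0,0,0,0)
step 5: output 0; order=[2,1,3,4,0]; indeg=(0,0,0,0,0)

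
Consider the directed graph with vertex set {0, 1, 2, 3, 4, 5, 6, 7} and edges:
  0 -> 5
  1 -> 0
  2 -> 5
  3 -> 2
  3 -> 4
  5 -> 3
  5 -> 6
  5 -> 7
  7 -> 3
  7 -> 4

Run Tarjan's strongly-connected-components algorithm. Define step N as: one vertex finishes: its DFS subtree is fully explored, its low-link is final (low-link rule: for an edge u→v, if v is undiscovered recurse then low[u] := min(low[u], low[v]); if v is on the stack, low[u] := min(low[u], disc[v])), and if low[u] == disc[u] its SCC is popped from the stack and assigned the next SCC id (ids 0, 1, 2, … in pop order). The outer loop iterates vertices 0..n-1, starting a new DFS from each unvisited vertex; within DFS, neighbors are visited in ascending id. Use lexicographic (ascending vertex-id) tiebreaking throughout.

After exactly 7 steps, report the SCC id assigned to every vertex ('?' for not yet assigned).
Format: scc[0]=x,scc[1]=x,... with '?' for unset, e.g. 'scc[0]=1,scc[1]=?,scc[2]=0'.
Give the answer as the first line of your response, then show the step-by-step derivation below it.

scc[0]=3,scc[1]=?,scc[2]=2,scc[3]=2,scc[4]=0,scc[5]=2,scc[6]=1,scc[7]=2

step 1: low=(low[0]=0,low[1]=?,low[2]=1,low[3]=2,low[4]=?,low[5]=1,low[6]=?,low[7]=?); scc=(scc[0]=?,scc[1]=?,scc[2]=?,scc[3]=?,scc[4]=?,scc[5]=?,scc[6]=?,scc[7]=?)
step 2: low=(low[0]=0,low[1]=?,low[2]=1,low[3]=1,low[4]=4,low[5]=1,low[6]=?,low[7]=?); scc=(scc[0]=?,scc[1]=?,scc[2]=?,scc[3]=?,scc[4]=0,scc[5]=?,scc[6]=?,scc[7]=?)
step 3: low=(low[0]=0,low[1]=?,low[2]=1,low[3]=1,low[4]=4,low[5]=1,low[6]=?,low[7]=?); scc=(scc[0]=?,scc[1]=?,scc[2]=?,scc[3]=?,scc[4]=0,scc[5]=?,scc[6]=?,scc[7]=?)
step 4: low=(low[0]=0,low[1]=?,low[2]=1,low[3]=1,low[4]=4,low[5]=1,low[6]=5,low[7]=?); scc=(scc[0]=?,scc[1]=?,scc[2]=?,scc[3]=?,scc[4]=0,scc[5]=?,scc[6]=1,scc[7]=?)
step 5: low=(low[0]=0,low[1]=?,low[2]=1,low[3]=1,low[4]=4,low[5]=1,low[6]=5,low[7]=2); scc=(scc[0]=?,scc[1]=?,scc[2]=?,scc[3]=?,scc[4]=0,scc[5]=?,scc[6]=1,scc[7]=?)
step 6: low=(low[0]=0,low[1]=?,low[2]=1,low[3]=1,low[4]=4,low[5]=1,low[6]=5,low[7]=2); scc=(scc[0]=?,scc[1]=?,scc[2]=2,scc[3]=2,scc[4]=0,scc[5]=2,scc[6]=1,scc[7]=2)
step 7: low=(low[0]=0,low[1]=?,low[2]=1,low[3]=1,low[4]=4,low[5]=1,low[6]=5,low[7]=2); scc=(scc[0]=3,scc[1]=?,scc[2]=2,scc[3]=2,scc[4]=0,scc[5]=2,scc[6]=1,scc[7]=2)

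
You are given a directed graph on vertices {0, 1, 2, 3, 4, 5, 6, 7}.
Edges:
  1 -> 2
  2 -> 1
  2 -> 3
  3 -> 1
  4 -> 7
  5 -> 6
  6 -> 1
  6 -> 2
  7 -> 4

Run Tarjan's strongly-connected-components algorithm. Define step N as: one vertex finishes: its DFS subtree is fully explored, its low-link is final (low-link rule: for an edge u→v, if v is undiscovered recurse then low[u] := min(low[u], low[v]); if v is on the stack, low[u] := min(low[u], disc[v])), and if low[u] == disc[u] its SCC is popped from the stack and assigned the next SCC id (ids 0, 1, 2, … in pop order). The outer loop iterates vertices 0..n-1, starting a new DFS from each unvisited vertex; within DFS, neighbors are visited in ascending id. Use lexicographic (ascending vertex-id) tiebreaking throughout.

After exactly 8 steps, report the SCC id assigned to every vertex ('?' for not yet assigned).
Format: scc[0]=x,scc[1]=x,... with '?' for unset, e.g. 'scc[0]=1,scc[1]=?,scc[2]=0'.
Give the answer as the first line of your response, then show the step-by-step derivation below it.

scc[0]=0,scc[1]=1,scc[2]=1,scc[3]=1,scc[4]=2,scc[5]=4,scc[6]=3,scc[7]=2

step 1: low=(low[0]=0,low[1]=?,low[2]=?,low[3]=?,low[4]=?,low[5]=?,low[6]=?,low[7]=?); scc=(scc[0]=0,scc[1]=?,scc[2]=?,scc[3]=?,scc[4]=?,scc[5]=?,scc[6]=?,scc[7]=?)
step 2: low=(low[0]=0,low[1]=1,low[2]=1,low[3]=1,low[4]=?,low[5]=?,low[6]=?,low[7]=?); scc=(scc[0]=0,scc[1]=?,scc[2]=?,scc[3]=?,scc[4]=?,scc[5]=?,scc[6]=?,scc[7]=?)
step 3: low=(low[0]=0,low[1]=1,low[2]=1,low[3]=1,low[4]=?,low[5]=?,low[6]=?,low[7]=?); scc=(scc[0]=0,scc[1]=?,scc[2]=?,scc[3]=?,scc[4]=?,scc[5]=?,scc[6]=?,scc[7]=?)
step 4: low=(low[0]=0,low[1]=1,low[2]=1,low[3]=1,low[4]=?,low[5]=?,low[6]=?,low[7]=?); scc=(scc[0]=0,scc[1]=1,scc[2]=1,scc[3]=1,scc[4]=?,scc[5]=?,scc[6]=?,scc[7]=?)
step 5: low=(low[0]=0,low[1]=1,low[2]=1,low[3]=1,low[4]=4,low[5]=?,low[6]=?,low[7]=4); scc=(scc[0]=0,scc[1]=1,scc[2]=1,scc[3]=1,scc[4]=?,scc[5]=?,scc[6]=?,scc[7]=?)
step 6: low=(low[0]=0,low[1]=1,low[2]=1,low[3]=1,low[4]=4,low[5]=?,low[6]=?,low[7]=4); scc=(scc[0]=0,scc[1]=1,scc[2]=1,scc[3]=1,scc[4]=2,scc[5]=?,scc[6]=?,scc[7]=2)
step 7: low=(low[0]=0,low[1]=1,low[2]=1,low[3]=1,low[4]=4,low[5]=6,low[6]=7,low[7]=4); scc=(scc[0]=0,scc[1]=1,scc[2]=1,scc[3]=1,scc[4]=2,scc[5]=?,scc[6]=3,scc[7]=2)
step 8: low=(low[0]=0,low[1]=1,low[2]=1,low[3]=1,low[4]=4,low[5]=6,low[6]=7,low[7]=4); scc=(scc[0]=0,scc[1]=1,scc[2]=1,scc[3]=1,scc[4]=2,scc[5]=4,scc[6]=3,scc[7]=2)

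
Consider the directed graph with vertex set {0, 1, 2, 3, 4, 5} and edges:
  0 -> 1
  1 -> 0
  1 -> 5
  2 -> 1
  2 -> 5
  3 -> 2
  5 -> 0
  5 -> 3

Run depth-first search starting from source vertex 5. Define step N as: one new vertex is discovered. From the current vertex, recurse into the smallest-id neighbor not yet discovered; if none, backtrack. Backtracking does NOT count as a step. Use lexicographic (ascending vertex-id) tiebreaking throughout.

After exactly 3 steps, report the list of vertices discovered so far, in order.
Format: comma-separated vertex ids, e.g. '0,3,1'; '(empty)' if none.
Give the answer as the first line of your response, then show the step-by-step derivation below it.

5,0,1

step 1: discover 5; path=5; order=5
step 2: discover 0; path=5>0; order=5,0
step 3: discover 1; path=5>0>1; order=5,0,1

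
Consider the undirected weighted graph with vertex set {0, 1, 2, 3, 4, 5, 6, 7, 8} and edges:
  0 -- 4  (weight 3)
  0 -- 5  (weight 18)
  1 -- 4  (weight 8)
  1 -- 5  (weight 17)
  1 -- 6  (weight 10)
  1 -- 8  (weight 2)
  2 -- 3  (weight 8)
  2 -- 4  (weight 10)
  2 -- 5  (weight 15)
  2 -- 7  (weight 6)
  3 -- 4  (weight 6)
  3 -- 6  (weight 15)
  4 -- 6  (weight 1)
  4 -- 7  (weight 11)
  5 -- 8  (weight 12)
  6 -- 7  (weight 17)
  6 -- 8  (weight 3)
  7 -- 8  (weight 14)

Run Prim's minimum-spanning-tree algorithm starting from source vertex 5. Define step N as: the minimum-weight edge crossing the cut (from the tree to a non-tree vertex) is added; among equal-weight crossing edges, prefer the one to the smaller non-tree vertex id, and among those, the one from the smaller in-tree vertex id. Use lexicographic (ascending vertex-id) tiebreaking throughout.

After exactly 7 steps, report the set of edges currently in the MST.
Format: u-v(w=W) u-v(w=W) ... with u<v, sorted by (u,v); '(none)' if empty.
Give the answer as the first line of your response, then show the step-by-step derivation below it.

0-4(w=3) 1-8(w=2) 2-3(w=8) 3-4(w=6) 4-6(w=1) 5-8(w=12) 6-8(w=3)

step 1: add edge 5-8 (w=12); MST = {5-8(w=12)}
step 2: add edge 1-8 (w=2); MST = {1-8(w=2) 5-8(w=12)}
step 3: add edge 6-8 (w=3); MST = {1-8(w=2) 5-8(w=12) 6-8(w=3)}
step 4: add edge 4-6 (w=1); MST = {1-8(w=2) 4-6(w=1) 5-8(w=12) 6-8(w=3)}
step 5: add edge 0-4 (w=3); MST = {0-4(w=3) 1-8(w=2) 4-6(w=1) 5-8(w=12) 6-8(w=3)}
step 6: add edge 3-4 (w=6); MST = {0-4(w=3) 1-8(w=2) 3-4(w=6) 4-6(w=1) 5-8(w=12) 6-8(w=3)}
step 7: add edge 2-3 (w=8); MST = {0-4(w=3) 1-8(w=2) 2-3(w=8) 3-4(w=6) 4-6(w=1) 5-8(w=12) 6-8(w=3)}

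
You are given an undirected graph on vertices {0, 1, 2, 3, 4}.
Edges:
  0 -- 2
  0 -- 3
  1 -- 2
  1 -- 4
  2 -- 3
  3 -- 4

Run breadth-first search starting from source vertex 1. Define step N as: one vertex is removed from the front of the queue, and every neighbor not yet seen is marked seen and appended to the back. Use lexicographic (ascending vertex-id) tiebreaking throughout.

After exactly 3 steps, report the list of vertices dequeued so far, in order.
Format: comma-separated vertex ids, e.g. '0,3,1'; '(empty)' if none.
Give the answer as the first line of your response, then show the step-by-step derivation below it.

1,2,4

step 1: dequeue 1; queue=[2,4]; order=1
step 2: dequeue 2; queue=[4,0,3]; order=1,2
step 3: dequeue 4; queue=[0,3]; order=1,2,4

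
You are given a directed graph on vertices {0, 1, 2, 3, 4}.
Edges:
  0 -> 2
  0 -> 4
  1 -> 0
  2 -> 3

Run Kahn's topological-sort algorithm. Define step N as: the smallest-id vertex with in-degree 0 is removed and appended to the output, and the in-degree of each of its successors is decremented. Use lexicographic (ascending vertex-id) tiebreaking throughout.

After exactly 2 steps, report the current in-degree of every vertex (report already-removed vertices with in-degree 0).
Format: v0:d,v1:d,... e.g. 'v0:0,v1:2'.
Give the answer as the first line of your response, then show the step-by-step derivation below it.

v0:0,v1:0,v2:0,v3:1,v4:0

step 1: output 1; order=[1]; indeg=(0,0,1,1,1)
step 2: output 0; order=[1,0]; indeg=(0,0,0,1,0)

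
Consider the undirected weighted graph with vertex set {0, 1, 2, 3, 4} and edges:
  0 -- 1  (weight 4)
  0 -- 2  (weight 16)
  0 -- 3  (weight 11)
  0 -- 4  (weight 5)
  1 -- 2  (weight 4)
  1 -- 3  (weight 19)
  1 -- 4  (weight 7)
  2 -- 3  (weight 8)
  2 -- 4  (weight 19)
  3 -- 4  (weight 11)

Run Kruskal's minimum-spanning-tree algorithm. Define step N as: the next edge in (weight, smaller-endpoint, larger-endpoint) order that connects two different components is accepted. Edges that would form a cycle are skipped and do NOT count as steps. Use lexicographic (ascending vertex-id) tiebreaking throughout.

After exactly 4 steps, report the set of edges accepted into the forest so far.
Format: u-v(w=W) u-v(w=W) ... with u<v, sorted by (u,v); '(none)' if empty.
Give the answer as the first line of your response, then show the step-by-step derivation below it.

0-1(w=4) 0-4(w=5) 1-2(w=4) 2-3(w=8)

step 1: add edge 0-1 (w=4); MST = {0-1(w=4)}
step 2: add edge 1-2 (w=4); MST = {0-1(w=4) 1-2(w=4)}
step 3: add edge 0-4 (w=5); MST = {0-1(w=4) 0-4(w=5) 1-2(w=4)}
step 4: add edge 2-3 (w=8); MST = {0-1(w=4) 0-4(w=5) 1-2(w=4) 2-3(w=8)}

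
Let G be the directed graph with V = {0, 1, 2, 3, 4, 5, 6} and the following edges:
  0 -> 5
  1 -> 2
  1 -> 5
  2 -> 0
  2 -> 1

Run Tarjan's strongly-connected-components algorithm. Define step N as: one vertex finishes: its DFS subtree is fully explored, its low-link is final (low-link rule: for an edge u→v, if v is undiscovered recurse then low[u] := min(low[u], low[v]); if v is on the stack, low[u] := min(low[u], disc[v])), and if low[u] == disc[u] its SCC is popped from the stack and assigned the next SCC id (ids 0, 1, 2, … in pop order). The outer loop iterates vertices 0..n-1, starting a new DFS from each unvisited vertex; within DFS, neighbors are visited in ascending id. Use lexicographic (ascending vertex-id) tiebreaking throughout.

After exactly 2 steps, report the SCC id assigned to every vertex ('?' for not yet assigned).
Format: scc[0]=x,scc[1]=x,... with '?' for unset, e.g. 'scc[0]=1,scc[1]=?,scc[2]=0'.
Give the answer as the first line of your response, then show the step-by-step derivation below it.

scc[0]=1,scc[1]=?,scc[2]=?,scc[3]=?,scc[4]=?,scc[5]=0,scc[6]=?

step 1: low=(low[0]=0,low[1]=?,low[2]=?,low[3]=?,low[4]=?,low[5]=1,low[6]=?); scc=(scc[0]=?,scc[1]=?,scc[2]=?,scc[3]=?,scc[4]=?,scc[5]=0,scc[6]=?)
step 2: low=(low[0]=0,low[1]=?,low[2]=?,low[3]=?,low[4]=?,low[5]=1,low[6]=?); scc=(scc[0]=1,scc[1]=?,scc[2]=?,scc[3]=?,scc[4]=?,scc[5]=0,scc[6]=?)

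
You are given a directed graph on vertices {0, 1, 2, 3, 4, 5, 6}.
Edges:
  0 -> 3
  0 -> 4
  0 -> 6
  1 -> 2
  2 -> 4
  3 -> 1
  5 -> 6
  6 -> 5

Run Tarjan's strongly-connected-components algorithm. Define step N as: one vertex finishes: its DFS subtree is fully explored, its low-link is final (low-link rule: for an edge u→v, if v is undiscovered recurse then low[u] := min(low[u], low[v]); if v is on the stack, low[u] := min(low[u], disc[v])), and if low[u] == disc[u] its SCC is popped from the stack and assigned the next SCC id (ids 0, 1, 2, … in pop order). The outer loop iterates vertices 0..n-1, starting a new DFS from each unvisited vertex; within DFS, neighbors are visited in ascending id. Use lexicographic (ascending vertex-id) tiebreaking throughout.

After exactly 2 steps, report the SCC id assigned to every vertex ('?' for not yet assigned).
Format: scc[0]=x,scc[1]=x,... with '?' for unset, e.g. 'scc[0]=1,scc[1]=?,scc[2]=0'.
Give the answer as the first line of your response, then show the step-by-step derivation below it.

scc[0]=?,scc[1]=?,scc[2]=1,scc[3]=?,scc[4]=0,scc[5]=?,scc[6]=?

step 1: low=(low[0]=0,low[1]=2,low[2]=3,low[3]=1,low[4]=4,low[5]=?,low[6]=?); scc=(scc[0]=?,scc[1]=?,scc[2]=?,scc[3]=?,scc[4]=0,scc[5]=?,scc[6]=?)
step 2: low=(low[0]=0,low[1]=2,low[2]=3,low[3]=1,low[4]=4,low[5]=?,low[6]=?); scc=(scc[0]=?,scc[1]=?,scc[2]=1,scc[3]=?,scc[4]=0,scc[5]=?,scc[6]=?)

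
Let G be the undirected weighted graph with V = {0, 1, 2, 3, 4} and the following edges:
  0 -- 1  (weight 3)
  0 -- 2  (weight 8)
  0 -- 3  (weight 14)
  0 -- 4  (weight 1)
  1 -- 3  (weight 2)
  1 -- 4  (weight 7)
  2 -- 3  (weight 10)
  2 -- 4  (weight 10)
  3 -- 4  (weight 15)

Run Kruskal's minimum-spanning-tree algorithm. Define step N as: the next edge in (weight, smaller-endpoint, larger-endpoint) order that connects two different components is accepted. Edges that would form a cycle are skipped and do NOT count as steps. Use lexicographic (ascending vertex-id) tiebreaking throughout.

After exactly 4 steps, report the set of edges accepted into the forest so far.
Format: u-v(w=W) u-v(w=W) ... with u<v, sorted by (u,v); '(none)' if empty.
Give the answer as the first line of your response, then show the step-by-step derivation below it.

0-1(w=3) 0-2(w=8) 0-4(w=1) 1-3(w=2)

step 1: add edge 0-4 (w=1); MST = {0-4(w=1)}
step 2: add edge 1-3 (w=2); MST = {0-4(w=1) 1-3(w=2)}
step 3: add edge 0-1 (w=3); MST = {0-1(w=3) 0-4(w=1) 1-3(w=2)}
step 4: add edge 0-2 (w=8); MST = {0-1(w=3) 0-2(w=8) 0-4(w=1) 1-3(w=2)}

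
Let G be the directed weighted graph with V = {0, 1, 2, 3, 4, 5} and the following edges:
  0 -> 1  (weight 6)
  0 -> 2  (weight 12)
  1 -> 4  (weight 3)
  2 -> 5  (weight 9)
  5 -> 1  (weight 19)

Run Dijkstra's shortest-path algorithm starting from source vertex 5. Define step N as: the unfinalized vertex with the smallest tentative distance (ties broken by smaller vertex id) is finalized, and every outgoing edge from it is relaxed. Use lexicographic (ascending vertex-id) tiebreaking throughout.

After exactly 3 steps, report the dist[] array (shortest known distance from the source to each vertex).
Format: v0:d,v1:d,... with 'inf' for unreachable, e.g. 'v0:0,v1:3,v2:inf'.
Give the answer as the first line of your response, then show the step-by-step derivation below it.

v0:inf,v1:19,v2:inf,v3:inf,v4:22,v5:0

step 1: dist = v0:inf,v1:19,v2:inf,v3:inf,v4:inf,v5:0
step 2: dist = v0:inf,v1:19,v2:inf,v3:inf,v4:22,v5:0
step 3: dist = v0:inf,v1:19,v2:inf,v3:inf,v4:22,v5:0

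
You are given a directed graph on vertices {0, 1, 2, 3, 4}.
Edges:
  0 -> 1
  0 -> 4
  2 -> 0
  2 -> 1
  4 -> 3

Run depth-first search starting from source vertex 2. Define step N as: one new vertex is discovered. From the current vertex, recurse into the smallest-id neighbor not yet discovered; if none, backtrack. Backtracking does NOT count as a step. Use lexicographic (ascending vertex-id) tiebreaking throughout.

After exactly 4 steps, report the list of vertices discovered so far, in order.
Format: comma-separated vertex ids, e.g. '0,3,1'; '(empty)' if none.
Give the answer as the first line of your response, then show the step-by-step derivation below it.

2,0,1,4

step 1: discover 2; path=2; order=2
step 2: discover 0; path=2>0; order=2,0
step 3: discover 1; path=2>0>1; order=2,0,1
step 4: discover 4; path=2>0>4; order=2,0,1,4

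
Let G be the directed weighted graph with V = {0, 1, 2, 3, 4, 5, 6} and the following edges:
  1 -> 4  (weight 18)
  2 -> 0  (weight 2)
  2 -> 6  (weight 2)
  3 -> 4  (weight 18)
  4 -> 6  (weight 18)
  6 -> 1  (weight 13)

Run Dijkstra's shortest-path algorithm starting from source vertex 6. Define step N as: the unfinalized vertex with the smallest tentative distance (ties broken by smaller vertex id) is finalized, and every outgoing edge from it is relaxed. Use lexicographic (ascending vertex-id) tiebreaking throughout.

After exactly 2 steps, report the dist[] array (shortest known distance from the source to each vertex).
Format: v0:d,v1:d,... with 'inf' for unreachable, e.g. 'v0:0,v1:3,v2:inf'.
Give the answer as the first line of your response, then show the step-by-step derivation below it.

v0:inf,v1:13,v2:inf,v3:inf,v4:31,v5:inf,v6:0

step 1: dist = v0:inf,v1:13,v2:inf,v3:inf,v4:inf,v5:inf,v6:0
step 2: dist = v0:inf,v1:13,v2:inf,v3:inf,v4:31,v5:inf,v6:0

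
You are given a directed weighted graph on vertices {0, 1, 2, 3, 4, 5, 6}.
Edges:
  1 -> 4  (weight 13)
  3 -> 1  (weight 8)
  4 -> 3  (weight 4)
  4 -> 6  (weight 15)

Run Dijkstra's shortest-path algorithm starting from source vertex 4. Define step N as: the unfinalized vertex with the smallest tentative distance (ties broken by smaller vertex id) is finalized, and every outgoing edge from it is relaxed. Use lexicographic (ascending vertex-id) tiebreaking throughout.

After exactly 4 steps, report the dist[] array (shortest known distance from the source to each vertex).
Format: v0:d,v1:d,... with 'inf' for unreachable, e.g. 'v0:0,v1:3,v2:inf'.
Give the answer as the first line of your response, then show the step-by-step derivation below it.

v0:inf,v1:12,v2:inf,v3:4,v4:0,v5:inf,v6:15

step 1: dist = v0:inf,v1:inf,v2:inf,v3:4,v4:0,v5:inf,v6:15
step 2: dist = v0:inf,v1:12,v2:inf,v3:4,v4:0,v5:inf,v6:15
step 3: dist = v0:inf,v1:12,v2:inf,v3:4,v4:0,v5:inf,v6:15
step 4: dist = v0:inf,v1:12,v2:inf,v3:4,v4:0,v5:inf,v6:15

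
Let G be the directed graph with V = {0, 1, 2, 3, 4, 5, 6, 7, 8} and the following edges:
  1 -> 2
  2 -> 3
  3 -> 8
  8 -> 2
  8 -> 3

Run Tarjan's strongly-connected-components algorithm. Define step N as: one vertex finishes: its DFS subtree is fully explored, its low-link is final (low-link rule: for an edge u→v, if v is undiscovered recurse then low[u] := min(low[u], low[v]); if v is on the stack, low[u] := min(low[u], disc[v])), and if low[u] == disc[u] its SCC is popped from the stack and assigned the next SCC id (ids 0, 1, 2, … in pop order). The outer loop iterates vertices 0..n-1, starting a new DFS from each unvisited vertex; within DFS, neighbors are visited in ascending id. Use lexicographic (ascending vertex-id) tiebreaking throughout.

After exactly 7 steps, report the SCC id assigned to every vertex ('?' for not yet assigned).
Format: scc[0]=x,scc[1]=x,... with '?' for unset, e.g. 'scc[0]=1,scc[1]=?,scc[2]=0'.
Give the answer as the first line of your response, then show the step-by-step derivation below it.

scc[0]=0,scc[1]=2,scc[2]=1,scc[3]=1,scc[4]=3,scc[5]=4,scc[6]=?,scc[7]=?,scc[8]=1

step 1: low=(low[0]=0,low[1]=?,low[2]=?,low[3]=?,low[4]=?,low[5]=?,low[6]=?,low[7]=?,low[8]=?); scc=(scc[0]=0,scc[1]=?,scc[2]=?,scc[3]=?,scc[4]=?,scc[5]=?,scc[6]=?,scc[7]=?,scc[8]=?)
step 2: low=(low[0]=0,low[1]=1,low[2]=2,low[3]=3,low[4]=?,low[5]=?,low[6]=?,low[7]=?,low[8]=2); scc=(scc[0]=0,scc[1]=?,scc[2]=?,scc[3]=?,scc[4]=?,scc[5]=?,scc[6]=?,scc[7]=?,scc[8]=?)
step 3: low=(low[0]=0,low[1]=1,low[2]=2,low[3]=2,low[4]=?,low[5]=?,low[6]=?,low[7]=?,low[8]=2); scc=(scc[0]=0,scc[1]=?,scc[2]=?,scc[3]=?,scc[4]=?,scc[5]=?,scc[6]=?,scc[7]=?,scc[8]=?)
step 4: low=(low[0]=0,low[1]=1,low[2]=2,low[3]=2,low[4]=?,low[5]=?,low[6]=?,low[7]=?,low[8]=2); scc=(scc[0]=0,scc[1]=?,scc[2]=1,scc[3]=1,scc[4]=?,scc[5]=?,scc[6]=?,scc[7]=?,scc[8]=1)
step 5: low=(low[0]=0,low[1]=1,low[2]=2,low[3]=2,low[4]=?,low[5]=?,low[6]=?,low[7]=?,low[8]=2); scc=(scc[0]=0,scc[1]=2,scc[2]=1,scc[3]=1,scc[4]=?,scc[5]=?,scc[6]=?,scc[7]=?,scc[8]=1)
step 6: low=(low[0]=0,low[1]=1,low[2]=2,low[3]=2,low[4]=5,low[5]=?,low[6]=?,low[7]=?,low[8]=2); scc=(scc[0]=0,scc[1]=2,scc[2]=1,scc[3]=1,scc[4]=3,scc[5]=?,scc[6]=?,scc[7]=?,scc[8]=1)
step 7: low=(low[0]=0,low[1]=1,low[2]=2,low[3]=2,low[4]=5,low[5]=6,low[6]=?,low[7]=?,low[8]=2); scc=(scc[0]=0,scc[1]=2,scc[2]=1,scc[3]=1,scc[4]=3,scc[5]=4,scc[6]=?,scc[7]=?,scc[8]=1)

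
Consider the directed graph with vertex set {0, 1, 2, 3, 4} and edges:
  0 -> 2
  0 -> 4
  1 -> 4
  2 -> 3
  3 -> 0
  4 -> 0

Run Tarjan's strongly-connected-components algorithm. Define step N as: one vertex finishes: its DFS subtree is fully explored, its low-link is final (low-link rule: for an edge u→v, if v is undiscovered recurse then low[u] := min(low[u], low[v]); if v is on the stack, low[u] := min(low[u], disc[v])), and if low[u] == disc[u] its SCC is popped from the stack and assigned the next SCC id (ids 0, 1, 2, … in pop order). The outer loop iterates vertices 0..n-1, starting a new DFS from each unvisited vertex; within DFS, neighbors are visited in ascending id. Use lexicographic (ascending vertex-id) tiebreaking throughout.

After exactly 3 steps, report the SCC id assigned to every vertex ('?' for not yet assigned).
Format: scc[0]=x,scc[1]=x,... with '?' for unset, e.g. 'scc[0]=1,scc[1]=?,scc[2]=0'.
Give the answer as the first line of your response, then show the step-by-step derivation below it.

scc[0]=?,scc[1]=?,scc[2]=?,scc[3]=?,scc[4]=?

step 1: low=(low[0]=0,low[1]=?,low[2]=1,low[3]=0,low[4]=?); scc=(scc[0]=?,scc[1]=?,scc[2]=?,scc[3]=?,scc[4]=?)
step 2: low=(low[0]=0,low[1]=?,low[2]=0,low[3]=0,low[4]=?); scc=(scc[0]=?,scc[1]=?,scc[2]=?,scc[3]=?,scc[4]=?)
step 3: low=(low[0]=0,low[1]=?,low[2]=0,low[3]=0,low[4]=0); scc=(scc[0]=?,scc[1]=?,scc[2]=?,scc[3]=?,scc[4]=?)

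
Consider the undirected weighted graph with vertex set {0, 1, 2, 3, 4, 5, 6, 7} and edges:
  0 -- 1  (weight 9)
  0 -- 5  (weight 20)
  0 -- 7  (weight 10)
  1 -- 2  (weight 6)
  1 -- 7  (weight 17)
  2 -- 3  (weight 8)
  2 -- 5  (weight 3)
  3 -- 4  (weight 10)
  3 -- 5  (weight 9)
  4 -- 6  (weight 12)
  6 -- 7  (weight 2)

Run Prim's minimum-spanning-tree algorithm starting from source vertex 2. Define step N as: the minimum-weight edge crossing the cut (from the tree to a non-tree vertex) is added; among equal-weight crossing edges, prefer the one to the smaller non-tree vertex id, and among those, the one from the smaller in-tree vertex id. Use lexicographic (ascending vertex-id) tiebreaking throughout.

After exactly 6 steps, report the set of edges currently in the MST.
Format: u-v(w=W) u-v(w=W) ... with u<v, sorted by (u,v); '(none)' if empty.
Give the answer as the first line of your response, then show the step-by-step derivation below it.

0-1(w=9) 0-7(w=10) 1-2(w=6) 2-3(w=8) 2-5(w=3) 3-4(w=10)

step 1: add edge 2-5 (w=3); MST = {2-5(w=3)}
step 2: add edge 1-2 (w=6); MST = {1-2(w=6) 2-5(w=3)}
step 3: add edge 2-3 (w=8); MST = {1-2(w=6) 2-3(w=8) 2-5(w=3)}
step 4: add edge 0-1 (w=9); MST = {0-1(w=9) 1-2(w=6) 2-3(w=8) 2-5(w=3)}
step 5: add edge 3-4 (w=10); MST = {0-1(w=9) 1-2(w=6) 2-3(w=8) 2-5(w=3) 3-4(w=10)}
step 6: add edge 0-7 (w=10); MST = {0-1(w=9) 0-7(w=10) 1-2(w=6) 2-3(w=8) 2-5(w=3) 3-4(w=10)}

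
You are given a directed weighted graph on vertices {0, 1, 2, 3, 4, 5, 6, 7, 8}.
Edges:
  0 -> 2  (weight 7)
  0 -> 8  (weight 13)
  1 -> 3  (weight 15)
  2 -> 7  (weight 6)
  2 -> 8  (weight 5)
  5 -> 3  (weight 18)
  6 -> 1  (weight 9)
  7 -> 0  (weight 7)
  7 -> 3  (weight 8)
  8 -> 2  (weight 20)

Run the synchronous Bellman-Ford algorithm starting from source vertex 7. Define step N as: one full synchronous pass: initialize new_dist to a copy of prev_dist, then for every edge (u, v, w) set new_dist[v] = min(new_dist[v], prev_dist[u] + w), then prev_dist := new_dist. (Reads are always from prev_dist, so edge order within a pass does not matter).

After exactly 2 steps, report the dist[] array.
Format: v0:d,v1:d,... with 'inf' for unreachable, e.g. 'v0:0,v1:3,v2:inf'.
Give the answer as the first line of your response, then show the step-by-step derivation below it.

v0:7,v1:inf,v2:14,v3:8,v4:inf,v5:inf,v6:inf,v7:0,v8:20

step 1: dist = v0:7,v1:inf,v2:inf,v3:8,v4:inf,v5:inf,v6:inf,v7:0,v8:inf
step 2: dist = v0:7,v1:inf,v2:14,v3:8,v4:inf,v5:inf,v6:inf,v7:0,v8:20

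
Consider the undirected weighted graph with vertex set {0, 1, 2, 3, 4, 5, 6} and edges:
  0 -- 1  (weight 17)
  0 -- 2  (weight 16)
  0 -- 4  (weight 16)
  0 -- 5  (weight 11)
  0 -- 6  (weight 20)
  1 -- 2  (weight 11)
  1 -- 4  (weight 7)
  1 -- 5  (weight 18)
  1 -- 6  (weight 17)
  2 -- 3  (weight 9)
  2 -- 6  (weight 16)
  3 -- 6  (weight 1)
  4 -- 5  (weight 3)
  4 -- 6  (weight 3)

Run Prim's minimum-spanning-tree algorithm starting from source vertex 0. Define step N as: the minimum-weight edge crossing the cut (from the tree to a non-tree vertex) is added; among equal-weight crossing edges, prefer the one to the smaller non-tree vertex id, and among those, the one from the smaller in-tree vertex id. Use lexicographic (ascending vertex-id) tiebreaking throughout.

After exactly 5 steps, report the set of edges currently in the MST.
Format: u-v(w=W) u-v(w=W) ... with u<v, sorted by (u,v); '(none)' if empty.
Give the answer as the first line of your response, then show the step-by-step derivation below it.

0-5(w=11) 1-4(w=7) 3-6(w=1) 4-5(w=3) 4-6(w=3)

step 1: add edge 0-5 (w=11); MST = {0-5(w=11)}
step 2: add edge 4-5 (w=3); MST = {0-5(w=11) 4-5(w=3)}
step 3: add edge 4-6 (w=3); MST = {0-5(w=11) 4-5(w=3) 4-6(w=3)}
step 4: add edge 3-6 (w=1); MST = {0-5(w=11) 3-6(w=1) 4-5(w=3) 4-6(w=3)}
step 5: add edge 1-4 (w=7); MST = {0-5(w=11) 1-4(w=7) 3-6(w=1) 4-5(w=3) 4-6(w=3)}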